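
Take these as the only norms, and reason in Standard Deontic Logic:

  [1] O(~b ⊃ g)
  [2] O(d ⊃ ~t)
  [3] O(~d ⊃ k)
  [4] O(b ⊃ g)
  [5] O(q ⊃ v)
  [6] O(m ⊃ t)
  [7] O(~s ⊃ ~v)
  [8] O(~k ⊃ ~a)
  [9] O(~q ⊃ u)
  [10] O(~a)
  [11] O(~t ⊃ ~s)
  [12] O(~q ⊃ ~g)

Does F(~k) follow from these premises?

Yes

Premises 1 and 4 are O(~b ⊃ g) and O(b ⊃ g); every ideal world satisfies ~b or b, so in either case g holds — hence O(g).
Premise 12, O(~q ⊃ ~g), contraposes to O(g ⊃ q); with O(g) we get O(q).
With premise 5, O(q ⊃ v), the K-axiom yields O(v).
The contrapositive of premise 7 (O(~s ⊃ ~v)) is O(v ⊃ s), and O(v) is already established, so O(s).
Premise 11, O(~t ⊃ ~s), contraposes to O(s ⊃ t); with O(s) we get O(t).
Premise 2, O(d ⊃ ~t), contraposes to O(t ⊃ ~d); with O(t) we get O(~d).
Premise 3 is O(~d ⊃ k); since O(~d), deontic closure gives O(k).
Premises 6, 8, 9, 10 do not contribute to this derivation.
So O(k) holds, i.e. F(~k). The claim follows.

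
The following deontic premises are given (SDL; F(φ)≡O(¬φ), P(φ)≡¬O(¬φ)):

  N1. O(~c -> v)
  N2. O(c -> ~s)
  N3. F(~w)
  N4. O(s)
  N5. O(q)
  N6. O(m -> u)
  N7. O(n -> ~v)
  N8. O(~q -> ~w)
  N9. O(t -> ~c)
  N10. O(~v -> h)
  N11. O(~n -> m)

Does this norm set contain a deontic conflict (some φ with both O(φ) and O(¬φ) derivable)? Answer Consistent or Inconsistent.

Consistent

Premise 8 is O(~q -> ~w), but O(~q) is not derivable from the premises, so it does not yield O(~w).
So O(~w) is not derivable, and the apparent clash with O(w) does not arise.
A world satisfying every obligation exists (e.g. c=false, h=false, m=true, n=false, q=true, s=true, t=false, u=true, v=true, w=true); no atom is both obligatory and forbidden, so the set is consistent.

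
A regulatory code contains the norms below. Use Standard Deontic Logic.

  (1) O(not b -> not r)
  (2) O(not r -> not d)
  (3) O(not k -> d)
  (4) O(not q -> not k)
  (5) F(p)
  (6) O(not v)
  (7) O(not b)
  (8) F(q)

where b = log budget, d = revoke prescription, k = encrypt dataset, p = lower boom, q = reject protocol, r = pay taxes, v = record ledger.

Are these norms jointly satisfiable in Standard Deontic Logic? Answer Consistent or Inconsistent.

Inconsistent

Premise 7 states O(not b) outright.
With premise 1, O(not b -> not r), the K-axiom yields O(not r).
Premise 2 is O(not r -> not d); since O(not r), deontic closure gives O(not d).
Premise 3, O(not k -> d), contraposes to O(not d -> k); with O(not d) we get O(k).
Premise 4, O(not q -> not k), contraposes to O(k -> q); with O(k) we get O(q).
However, F(q) at premise 8 amounts to O(not q).
We now have both O(q) and O(not q) — q is simultaneously obligatory and forbidden, violating the D-axiom.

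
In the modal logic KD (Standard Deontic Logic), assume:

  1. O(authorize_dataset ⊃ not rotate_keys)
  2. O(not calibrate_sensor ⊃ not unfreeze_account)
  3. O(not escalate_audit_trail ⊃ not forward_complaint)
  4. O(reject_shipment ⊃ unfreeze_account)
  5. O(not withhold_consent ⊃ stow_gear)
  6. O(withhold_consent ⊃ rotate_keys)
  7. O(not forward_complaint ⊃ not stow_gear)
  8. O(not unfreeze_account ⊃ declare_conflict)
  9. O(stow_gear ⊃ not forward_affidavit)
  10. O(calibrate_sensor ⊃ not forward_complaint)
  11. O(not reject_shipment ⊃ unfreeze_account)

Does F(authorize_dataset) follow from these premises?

Premises 4 and 11 are O(reject_shipment ⊃ unfreeze_account) and O(not reject_shipment ⊃ unfreeze_account); every ideal world satisfies reject_shipment or not reject_shipment, so in either case unfreeze_account holds — hence O(unfreeze_account).
Premise 2, O(not calibrate_sensor ⊃ not unfreeze_account), contraposes to O(unfreeze_account ⊃ calibrate_sensor); with O(unfreeze_account) we get O(calibrate_sensor).
With premise 10, O(calibrate_sensor ⊃ not forward_complaint), the K-axiom yields O(not forward_complaint).
From O(not forward_complaint) and premise 7, O(not forward_complaint ⊃ not stow_gear), we obtain O(not stow_gear).
The contrapositive of premise 5 (O(not withhold_consent ⊃ stow_gear)) is O(not stow_gear ⊃ withhold_consent), and O(not stow_gear) is already established, so O(withhold_consent).
With premise 6, O(withhold_consent ⊃ rotate_keys), the K-axiom yields O(rotate_keys).
Premise 1, O(authorize_dataset ⊃ not rotate_keys), contraposes to O(rotate_keys ⊃ not authorize_dataset); with O(rotate_keys) we get O(not authorize_dataset).
Premises 3, 8, 9 do not contribute to this derivation.
So O(not authorize_dataset) holds, i.e. F(authorize_dataset). The claim follows.

Yes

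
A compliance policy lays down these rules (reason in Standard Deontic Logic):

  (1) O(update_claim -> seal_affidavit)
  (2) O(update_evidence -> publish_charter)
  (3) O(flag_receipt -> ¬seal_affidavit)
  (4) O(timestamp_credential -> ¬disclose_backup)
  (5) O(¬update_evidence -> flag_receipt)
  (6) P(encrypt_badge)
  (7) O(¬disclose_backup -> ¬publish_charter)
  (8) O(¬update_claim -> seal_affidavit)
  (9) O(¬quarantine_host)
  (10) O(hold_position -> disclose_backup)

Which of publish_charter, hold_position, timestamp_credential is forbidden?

Premises 1 and 8 are O(update_claim -> seal_affidavit) and O(¬update_claim -> seal_affidavit); every ideal world satisfies update_claim or ¬update_claim, so in either case seal_affidavit holds — hence O(seal_affidavit).
The contrapositive of premise 3 (O(flag_receipt -> ¬seal_affidavit)) is O(seal_affidavit -> ¬flag_receipt), and O(seal_affidavit) is already established, so O(¬flag_receipt).
The contrapositive of premise 5 (O(¬update_evidence -> flag_receipt)) is O(¬flag_receipt -> update_evidence), and O(¬flag_receipt) is already established, so O(update_evidence).
With premise 2, O(update_evidence -> publish_charter), the K-axiom yields O(publish_charter).
Premise 7 is O(¬disclose_backup -> ¬publish_charter); contrapositively O(publish_charter -> disclose_backup). Since O(publish_charter) holds, K gives O(disclose_backup).
Premise 4 is O(timestamp_credential -> ¬disclose_backup); contrapositively O(disclose_backup -> ¬timestamp_credential). Since O(disclose_backup) holds, K gives O(¬timestamp_credential).
So O(¬timestamp_credential) holds, i.e. timestamp_credential is forbidden. None of the other listed options is forbidden under the premises.

timestamp_credential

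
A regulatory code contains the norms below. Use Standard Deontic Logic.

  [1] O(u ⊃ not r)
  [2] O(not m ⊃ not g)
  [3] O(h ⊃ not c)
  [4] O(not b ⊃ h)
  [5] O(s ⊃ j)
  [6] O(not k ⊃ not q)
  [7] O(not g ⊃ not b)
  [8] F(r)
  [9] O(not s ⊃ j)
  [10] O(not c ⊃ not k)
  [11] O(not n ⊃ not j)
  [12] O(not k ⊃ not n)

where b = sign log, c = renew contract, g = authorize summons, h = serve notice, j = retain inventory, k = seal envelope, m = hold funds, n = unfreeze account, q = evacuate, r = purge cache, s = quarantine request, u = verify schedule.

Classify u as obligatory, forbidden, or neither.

Neither

Premise 1 is O(u ⊃ not r); even if O(not r) held, inferring O(u) would be affirming the consequent — invalid.
No premise or chain of K-axiom applications forces O(u), and none forces O(not u). So u is neither obligatory nor forbidden under these norms.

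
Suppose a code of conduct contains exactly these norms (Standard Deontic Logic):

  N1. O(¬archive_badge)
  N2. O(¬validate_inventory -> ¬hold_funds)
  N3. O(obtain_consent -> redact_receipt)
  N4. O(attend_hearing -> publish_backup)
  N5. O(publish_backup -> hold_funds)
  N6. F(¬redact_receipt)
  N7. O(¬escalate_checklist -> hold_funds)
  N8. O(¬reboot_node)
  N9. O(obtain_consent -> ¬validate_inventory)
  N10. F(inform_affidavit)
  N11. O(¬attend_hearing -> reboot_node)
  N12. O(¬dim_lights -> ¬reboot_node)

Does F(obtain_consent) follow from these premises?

Premise 8 states O(¬reboot_node) outright.
Premise 11, O(¬attend_hearing -> reboot_node), contraposes to O(¬reboot_node -> attend_hearing); with O(¬reboot_node) we get O(attend_hearing).
Applying K to premise 4 (O(attend_hearing -> publish_backup)) and O(attend_hearing) yields O(publish_backup).
With premise 5, O(publish_backup -> hold_funds), the K-axiom yields O(hold_funds).
Premise 2 is O(¬validate_inventory -> ¬hold_funds); contrapositively O(hold_funds -> validate_inventory). Since O(hold_funds) holds, K gives O(validate_inventory).
Premise 9, O(obtain_consent -> ¬validate_inventory), contraposes to O(validate_inventory -> ¬obtain_consent); with O(validate_inventory) we get O(¬obtain_consent).
Premises 1, 3, 6, 7, 10, 12 do not contribute to this derivation.
So O(¬obtain_consent) holds, i.e. F(obtain_consent). The claim follows.

Yes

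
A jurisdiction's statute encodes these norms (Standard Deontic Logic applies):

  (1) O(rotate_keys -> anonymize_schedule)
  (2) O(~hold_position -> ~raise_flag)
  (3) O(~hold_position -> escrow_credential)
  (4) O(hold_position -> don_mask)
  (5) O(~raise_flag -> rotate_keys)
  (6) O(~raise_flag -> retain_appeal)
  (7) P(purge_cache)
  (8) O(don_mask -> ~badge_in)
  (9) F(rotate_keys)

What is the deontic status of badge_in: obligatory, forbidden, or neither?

Premise 9 is F(rotate_keys), i.e. O(~rotate_keys).
Premise 5, O(~raise_flag -> rotate_keys), contraposes to O(~rotate_keys -> raise_flag); with O(~rotate_keys) we get O(raise_flag).
Premise 2, O(~hold_position -> ~raise_flag), contraposes to O(raise_flag -> hold_position); with O(raise_flag) we get O(hold_position).
Applying K to premise 4 (O(hold_position -> don_mask)) and O(hold_position) yields O(don_mask).
Premise 8 is O(don_mask -> ~badge_in); since O(don_mask), deontic closure gives O(~badge_in).
Premises 1, 3, 6, 7 do not contribute to this derivation.
Thus O(~badge_in), which is F(badge_in): badge_in is forbidden.

Forbidden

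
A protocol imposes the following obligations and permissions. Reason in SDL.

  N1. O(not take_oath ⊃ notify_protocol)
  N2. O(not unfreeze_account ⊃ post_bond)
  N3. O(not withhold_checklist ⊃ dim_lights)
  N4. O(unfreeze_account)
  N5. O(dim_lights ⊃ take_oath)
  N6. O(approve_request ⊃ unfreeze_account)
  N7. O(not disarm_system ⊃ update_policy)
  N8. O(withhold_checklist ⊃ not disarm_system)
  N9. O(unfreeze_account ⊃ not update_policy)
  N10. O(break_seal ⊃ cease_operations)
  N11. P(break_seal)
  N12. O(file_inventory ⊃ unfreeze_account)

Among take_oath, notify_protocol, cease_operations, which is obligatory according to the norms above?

Premise 4 states O(unfreeze_account) outright.
With premise 9, O(unfreeze_account ⊃ not update_policy), the K-axiom yields O(not update_policy).
Premise 7, O(not disarm_system ⊃ update_policy), contraposes to O(not update_policy ⊃ disarm_system); with O(not update_policy) we get O(disarm_system).
The contrapositive of premise 8 (O(withhold_checklist ⊃ not disarm_system)) is O(disarm_system ⊃ not withhold_checklist), and O(disarm_system) is already established, so O(not withhold_checklist).
With premise 3, O(not withhold_checklist ⊃ dim_lights), the K-axiom yields O(dim_lights).
Applying K to premise 5 (O(dim_lights ⊃ take_oath)) and O(dim_lights) yields O(take_oath).
So O(take_oath) holds — take_oath is obligatory. None of the other listed options is made obligatory by any chain of premises.

take_oath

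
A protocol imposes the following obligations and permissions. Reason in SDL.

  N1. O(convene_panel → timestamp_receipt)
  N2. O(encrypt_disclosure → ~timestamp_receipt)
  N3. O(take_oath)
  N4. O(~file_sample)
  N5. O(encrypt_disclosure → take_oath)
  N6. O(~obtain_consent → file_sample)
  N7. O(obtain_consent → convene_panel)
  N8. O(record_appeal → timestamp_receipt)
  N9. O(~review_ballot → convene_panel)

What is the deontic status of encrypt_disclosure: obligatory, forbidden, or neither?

Premise 4 gives O(~file_sample).
Premise 6 is O(~obtain_consent → file_sample); contrapositively O(~file_sample → obtain_consent). Since O(~file_sample) holds, K gives O(obtain_consent).
From O(obtain_consent) and premise 7, O(obtain_consent → convene_panel), we obtain O(convene_panel).
Premise 1 is O(convene_panel → timestamp_receipt); since O(convene_panel), deontic closure gives O(timestamp_receipt).
The contrapositive of premise 2 (O(encrypt_disclosure → ~timestamp_receipt)) is O(timestamp_receipt → ~encrypt_disclosure), and O(timestamp_receipt) is already established, so O(~encrypt_disclosure).
Premises 3, 5, 8, 9 do not contribute to this derivation.
Thus O(~encrypt_disclosure), which is F(encrypt_disclosure): encrypt_disclosure is forbidden.

Forbidden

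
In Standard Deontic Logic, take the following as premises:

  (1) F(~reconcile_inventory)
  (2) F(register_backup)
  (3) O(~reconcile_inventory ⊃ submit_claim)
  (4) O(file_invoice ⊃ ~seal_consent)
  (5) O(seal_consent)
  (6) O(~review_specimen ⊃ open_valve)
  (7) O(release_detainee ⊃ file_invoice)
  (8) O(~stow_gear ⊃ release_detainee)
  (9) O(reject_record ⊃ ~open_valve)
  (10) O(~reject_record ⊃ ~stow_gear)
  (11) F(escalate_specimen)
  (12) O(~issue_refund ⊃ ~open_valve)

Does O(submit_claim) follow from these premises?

No

Premise 3 is O(~reconcile_inventory ⊃ submit_claim), but O(~reconcile_inventory) is not derivable from the premises, so it does not yield O(submit_claim).
No other premise forces O(submit_claim). An ideal world satisfying every premise can still have submit_claim false, so O(submit_claim) is not derivable.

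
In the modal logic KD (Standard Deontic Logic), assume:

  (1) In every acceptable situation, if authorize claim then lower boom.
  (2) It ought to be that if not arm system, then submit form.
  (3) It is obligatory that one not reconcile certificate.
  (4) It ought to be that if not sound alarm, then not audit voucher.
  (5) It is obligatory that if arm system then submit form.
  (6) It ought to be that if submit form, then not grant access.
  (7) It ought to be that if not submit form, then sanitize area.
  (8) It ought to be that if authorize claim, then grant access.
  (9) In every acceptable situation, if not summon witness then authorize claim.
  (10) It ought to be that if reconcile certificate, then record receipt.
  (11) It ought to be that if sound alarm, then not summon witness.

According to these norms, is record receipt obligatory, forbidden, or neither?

Neither

Premise 10 is O(reconcile_certificate → record_receipt), but O(reconcile_certificate) is not derivable from the premises, so it does not yield O(record_receipt).
No premise or chain of K-axiom applications forces O(record_receipt), and none forces O(¬record_receipt). So record_receipt is neither obligatory nor forbidden under these norms.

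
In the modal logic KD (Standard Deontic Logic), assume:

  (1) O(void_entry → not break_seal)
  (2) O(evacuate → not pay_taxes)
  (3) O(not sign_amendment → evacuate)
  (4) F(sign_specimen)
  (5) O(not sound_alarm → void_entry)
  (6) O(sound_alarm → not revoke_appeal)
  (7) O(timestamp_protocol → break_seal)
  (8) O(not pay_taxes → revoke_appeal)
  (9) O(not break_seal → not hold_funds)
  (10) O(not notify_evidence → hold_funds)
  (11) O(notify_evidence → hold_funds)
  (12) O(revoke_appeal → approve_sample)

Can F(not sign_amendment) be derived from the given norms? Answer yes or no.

Premises 11 and 10 cover both cases: O(notify_evidence → hold_funds) and O(not notify_evidence → hold_funds). Since notify_evidence ∨ not notify_evidence is a tautology, O(hold_funds) follows.
The contrapositive of premise 9 (O(not break_seal → not hold_funds)) is O(hold_funds → break_seal), and O(hold_funds) is already established, so O(break_seal).
Premise 1 is O(void_entry → not break_seal); contrapositively O(break_seal → not void_entry). Since O(break_seal) holds, K gives O(not void_entry).
Premise 5 is O(not sound_alarm → void_entry); contrapositively O(not void_entry → sound_alarm). Since O(not void_entry) holds, K gives O(sound_alarm).
With premise 6, O(sound_alarm → not revoke_appeal), the K-axiom yields O(not revoke_appeal).
Premise 8, O(not pay_taxes → revoke_appeal), contraposes to O(not revoke_appeal → pay_taxes); with O(not revoke_appeal) we get O(pay_taxes).
Premise 2, O(evacuate → not pay_taxes), contraposes to O(pay_taxes → not evacuate); with O(pay_taxes) we get O(not evacuate).
The contrapositive of premise 3 (O(not sign_amendment → evacuate)) is O(not evacuate → sign_amendment), and O(not evacuate) is already established, so O(sign_amendment).
Premises 4, 7, 12 do not contribute to this derivation.
So O(sign_amendment) holds, i.e. F(not sign_amendment). The claim follows.

Yes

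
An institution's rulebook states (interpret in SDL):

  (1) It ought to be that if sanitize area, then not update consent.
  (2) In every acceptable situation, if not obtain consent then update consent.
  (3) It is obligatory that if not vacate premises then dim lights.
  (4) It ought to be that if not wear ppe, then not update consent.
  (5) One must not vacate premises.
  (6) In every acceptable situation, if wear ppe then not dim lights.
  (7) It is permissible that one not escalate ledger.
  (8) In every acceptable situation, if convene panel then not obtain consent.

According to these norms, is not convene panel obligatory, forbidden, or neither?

Premise 5, F(vacate_premises), is equivalent to O(¬vacate_premises).
From O(¬vacate_premises) and premise 3, O(¬vacate_premises → dim_lights), we obtain O(dim_lights).
Premise 6 is O(wear_ppe → ¬dim_lights); contrapositively O(dim_lights → ¬wear_ppe). Since O(dim_lights) holds, K gives O(¬wear_ppe).
With premise 4, O(¬wear_ppe → ¬update_consent), the K-axiom yields O(¬update_consent).
Premise 2, O(¬obtain_consent → update_consent), contraposes to O(¬update_consent → obtain_consent); with O(¬update_consent) we get O(obtain_consent).
Premise 8, O(convene_panel → ¬obtain_consent), contraposes to O(obtain_consent → ¬convene_panel); with O(obtain_consent) we get O(¬convene_panel).
Premises 1, 7 do not contribute to this derivation.
Hence ¬convene_panel is obligatory.

Obligatory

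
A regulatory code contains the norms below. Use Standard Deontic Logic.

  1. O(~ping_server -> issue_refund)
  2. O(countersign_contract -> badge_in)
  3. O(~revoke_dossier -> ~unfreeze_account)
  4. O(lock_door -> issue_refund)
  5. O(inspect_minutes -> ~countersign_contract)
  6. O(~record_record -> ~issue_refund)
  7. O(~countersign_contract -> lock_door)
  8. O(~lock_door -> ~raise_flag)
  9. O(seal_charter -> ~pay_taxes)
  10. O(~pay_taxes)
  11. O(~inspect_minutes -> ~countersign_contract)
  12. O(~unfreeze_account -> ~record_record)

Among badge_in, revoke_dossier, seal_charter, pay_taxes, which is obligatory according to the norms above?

revoke_dossier

By case analysis on inspect_minutes: premise 5 gives O(inspect_minutes -> ~countersign_contract) and premise 11 gives O(~inspect_minutes -> ~countersign_contract), so O(~countersign_contract) either way.
With premise 7, O(~countersign_contract -> lock_door), the K-axiom yields O(lock_door).
Applying K to premise 4 (O(lock_door -> issue_refund)) and O(lock_door) yields O(issue_refund).
Premise 6 is O(~record_record -> ~issue_refund); contrapositively O(issue_refund -> record_record). Since O(issue_refund) holds, K gives O(record_record).
The contrapositive of premise 12 (O(~unfreeze_account -> ~record_record)) is O(record_record -> unfreeze_account), and O(record_record) is already established, so O(unfreeze_account).
Premise 3 is O(~revoke_dossier -> ~unfreeze_account); contrapositively O(unfreeze_account -> revoke_dossier). Since O(unfreeze_account) holds, K gives O(revoke_dossier).
So O(revoke_dossier) holds — revoke_dossier is obligatory. None of the other listed options is made obligatory by any chain of premises.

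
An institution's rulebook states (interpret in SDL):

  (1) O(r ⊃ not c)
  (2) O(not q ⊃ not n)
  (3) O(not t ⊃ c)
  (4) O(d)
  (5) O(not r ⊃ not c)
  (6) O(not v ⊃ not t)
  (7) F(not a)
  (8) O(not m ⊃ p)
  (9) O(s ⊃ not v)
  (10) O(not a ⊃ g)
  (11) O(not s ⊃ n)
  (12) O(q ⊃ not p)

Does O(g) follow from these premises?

Premise 10 is O(not a ⊃ g), but O(not a) is not derivable from the premises, so it does not yield O(g).
No other premise forces O(g). An ideal world satisfying every premise can still have g false, so O(g) is not derivable.

No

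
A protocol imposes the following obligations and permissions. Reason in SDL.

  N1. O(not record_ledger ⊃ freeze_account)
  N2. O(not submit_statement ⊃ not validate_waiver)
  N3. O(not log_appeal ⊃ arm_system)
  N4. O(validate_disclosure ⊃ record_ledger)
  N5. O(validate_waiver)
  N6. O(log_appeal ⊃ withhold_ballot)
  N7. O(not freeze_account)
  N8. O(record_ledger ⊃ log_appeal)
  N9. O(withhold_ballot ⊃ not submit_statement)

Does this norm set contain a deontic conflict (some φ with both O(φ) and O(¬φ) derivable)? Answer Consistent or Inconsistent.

Inconsistent

Premise 7 states O(not freeze_account) outright.
Premise 1 is O(not record_ledger ⊃ freeze_account); contrapositively O(not freeze_account ⊃ record_ledger). Since O(not freeze_account) holds, K gives O(record_ledger).
Premise 8 is O(record_ledger ⊃ log_appeal); since O(record_ledger), deontic closure gives O(log_appeal).
With premise 6, O(log_appeal ⊃ withhold_ballot), the K-axiom yields O(withhold_ballot).
From O(withhold_ballot) and premise 9, O(withhold_ballot ⊃ not submit_statement), we obtain O(not submit_statement).
Premise 2 is O(not submit_statement ⊃ not validate_waiver); since O(not submit_statement), deontic closure gives O(not validate_waiver).
Yet premise 5 states O(validate_waiver).
We now have both O(not validate_waiver) and O(validate_waiver) — validate_waiver is simultaneously obligatory and forbidden, violating the D-axiom.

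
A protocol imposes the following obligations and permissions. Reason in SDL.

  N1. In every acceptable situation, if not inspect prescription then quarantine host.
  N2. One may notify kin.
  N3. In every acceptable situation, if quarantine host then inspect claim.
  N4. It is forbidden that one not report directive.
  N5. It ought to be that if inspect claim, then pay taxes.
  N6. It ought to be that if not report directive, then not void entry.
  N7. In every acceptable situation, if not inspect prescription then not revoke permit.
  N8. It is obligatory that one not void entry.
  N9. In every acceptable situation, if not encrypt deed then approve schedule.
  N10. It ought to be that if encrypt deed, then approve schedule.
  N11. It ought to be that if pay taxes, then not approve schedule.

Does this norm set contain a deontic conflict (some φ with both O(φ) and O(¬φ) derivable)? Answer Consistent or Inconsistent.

Consistent

Premise 6 is O(¬report_directive → ¬void_entry); even if O(¬void_entry) held, inferring O(¬report_directive) would be affirming the consequent — invalid.
So O(¬report_directive) is not derivable, and the apparent clash with O(report_directive) does not arise.
A world satisfying every obligation exists (e.g. approve_schedule=true, encrypt_deed=false, inspect_claim=false, inspect_prescription=true, notify_kin=false, pay_taxes=false, quarantine_host=false, report_directive=true, revoke_permit=false, void_entry=false); no atom is both obligatory and forbidden, so the set is consistent.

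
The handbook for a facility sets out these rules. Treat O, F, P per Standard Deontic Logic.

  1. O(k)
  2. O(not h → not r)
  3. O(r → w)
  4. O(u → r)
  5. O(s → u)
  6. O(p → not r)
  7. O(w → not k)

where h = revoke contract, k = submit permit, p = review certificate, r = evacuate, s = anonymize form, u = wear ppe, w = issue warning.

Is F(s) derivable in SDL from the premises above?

Premise 1 states O(k) outright.
The contrapositive of premise 7 (O(w → not k)) is O(k → not w), and O(k) is already established, so O(not w).
Premise 3 is O(r → w); contrapositively O(not w → not r). Since O(not w) holds, K gives O(not r).
Premise 4 is O(u → r); contrapositively O(not r → not u). Since O(not r) holds, K gives O(not u).
Premise 5 is O(s → u); contrapositively O(not u → not s). Since O(not u) holds, K gives O(not s).
Premises 2, 6 do not contribute to this derivation.
So O(not s) holds, i.e. F(s). The claim follows.

Yes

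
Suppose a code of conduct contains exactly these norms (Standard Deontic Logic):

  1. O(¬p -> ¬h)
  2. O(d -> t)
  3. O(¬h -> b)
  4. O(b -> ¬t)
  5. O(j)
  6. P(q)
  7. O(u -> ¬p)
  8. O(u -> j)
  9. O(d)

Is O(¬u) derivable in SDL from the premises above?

Yes

Premise 9 gives O(d).
With premise 2, O(d -> t), the K-axiom yields O(t).
Premise 4 is O(b -> ¬t); contrapositively O(t -> ¬b). Since O(t) holds, K gives O(¬b).
The contrapositive of premise 3 (O(¬h -> b)) is O(¬b -> h), and O(¬b) is already established, so O(h).
The contrapositive of premise 1 (O(¬p -> ¬h)) is O(h -> p), and O(h) is already established, so O(p).
Premise 7 is O(u -> ¬p); contrapositively O(p -> ¬u). Since O(p) holds, K gives O(¬u).
Premises 5, 6, 8 do not contribute to this derivation.
So O(¬u) follows.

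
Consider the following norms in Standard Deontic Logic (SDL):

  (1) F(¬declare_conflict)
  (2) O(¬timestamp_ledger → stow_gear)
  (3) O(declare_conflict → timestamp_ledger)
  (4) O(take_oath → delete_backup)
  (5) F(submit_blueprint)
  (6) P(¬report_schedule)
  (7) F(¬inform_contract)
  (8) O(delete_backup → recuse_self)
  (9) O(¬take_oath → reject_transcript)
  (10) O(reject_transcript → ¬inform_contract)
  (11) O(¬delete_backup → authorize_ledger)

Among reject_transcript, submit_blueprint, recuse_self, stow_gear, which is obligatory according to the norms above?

F(¬inform_contract) at premise 7 means O(inform_contract).
Premise 10 is O(reject_transcript → ¬inform_contract); contrapositively O(inform_contract → ¬reject_transcript). Since O(inform_contract) holds, K gives O(¬reject_transcript).
Premise 9, O(¬take_oath → reject_transcript), contraposes to O(¬reject_transcript → take_oath); with O(¬reject_transcript) we get O(take_oath).
Applying K to premise 4 (O(take_oath → delete_backup)) and O(take_oath) yields O(delete_backup).
Applying K to premise 8 (O(delete_backup → recuse_self)) and O(delete_backup) yields O(recuse_self).
So O(recuse_self) holds — recuse_self is obligatory. None of the other listed options is made obligatory by any chain of premises.

recuse_self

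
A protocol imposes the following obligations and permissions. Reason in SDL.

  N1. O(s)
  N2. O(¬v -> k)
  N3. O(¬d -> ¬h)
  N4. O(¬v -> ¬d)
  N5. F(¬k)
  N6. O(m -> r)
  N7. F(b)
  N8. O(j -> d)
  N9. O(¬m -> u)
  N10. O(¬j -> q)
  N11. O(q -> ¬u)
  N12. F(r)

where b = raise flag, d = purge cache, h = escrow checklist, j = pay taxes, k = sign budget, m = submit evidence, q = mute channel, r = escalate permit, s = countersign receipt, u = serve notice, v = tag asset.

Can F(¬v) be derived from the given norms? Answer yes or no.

F(r) at premise 12 means O(¬r).
Premise 6, O(m -> r), contraposes to O(¬r -> ¬m); with O(¬r) we get O(¬m).
Applying K to premise 9 (O(¬m -> u)) and O(¬m) yields O(u).
Premise 11 is O(q -> ¬u); contrapositively O(u -> ¬q). Since O(u) holds, K gives O(¬q).
Premise 10, O(¬j -> q), contraposes to O(¬q -> j); with O(¬q) we get O(j).
With premise 8, O(j -> d), the K-axiom yields O(d).
Premise 4 is O(¬v -> ¬d); contrapositively O(d -> v). Since O(d) holds, K gives O(v).
Premises 1, 2, 3, 5, 7 do not contribute to this derivation.
So O(v) holds, i.e. F(¬v). The claim follows.

Yes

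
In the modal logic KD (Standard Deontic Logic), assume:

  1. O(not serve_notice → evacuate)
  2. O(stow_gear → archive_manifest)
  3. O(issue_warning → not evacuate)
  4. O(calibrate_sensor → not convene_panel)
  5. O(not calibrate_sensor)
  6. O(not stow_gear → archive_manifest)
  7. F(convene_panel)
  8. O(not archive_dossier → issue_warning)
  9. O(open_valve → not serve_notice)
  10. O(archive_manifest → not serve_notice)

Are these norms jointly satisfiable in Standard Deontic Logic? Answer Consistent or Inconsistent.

Premise 4 is O(calibrate_sensor → not convene_panel); even if O(not convene_panel) held, inferring O(calibrate_sensor) would be affirming the consequent — invalid.
So O(calibrate_sensor) is not derivable, and the apparent clash with O(not calibrate_sensor) does not arise.
A world satisfying every obligation exists (e.g. archive_dossier=true, archive_manifest=true, calibrate_sensor=false, convene_panel=false, evacuate=true, issue_warning=false, open_valve=false, serve_notice=false, stow_gear=false); no atom is both obligatory and forbidden, so the set is consistent.

Consistent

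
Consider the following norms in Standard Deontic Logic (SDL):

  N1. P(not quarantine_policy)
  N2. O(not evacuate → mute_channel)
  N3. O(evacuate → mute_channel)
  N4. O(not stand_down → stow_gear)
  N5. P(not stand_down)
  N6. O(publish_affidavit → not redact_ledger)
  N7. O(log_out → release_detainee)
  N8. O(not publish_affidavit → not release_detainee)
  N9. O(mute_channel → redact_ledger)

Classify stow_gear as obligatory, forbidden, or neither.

Premise 4 is O(not stand_down → stow_gear), but O(not stand_down) is not derivable from the premises (the permission P(not stand_down) asserts only not O(stand_down), not O(not stand_down)), so it does not yield O(stow_gear).
No premise or chain of K-axiom applications forces O(stow_gear), and none forces O(not stow_gear). So stow_gear is neither obligatory nor forbidden under these norms.

Neither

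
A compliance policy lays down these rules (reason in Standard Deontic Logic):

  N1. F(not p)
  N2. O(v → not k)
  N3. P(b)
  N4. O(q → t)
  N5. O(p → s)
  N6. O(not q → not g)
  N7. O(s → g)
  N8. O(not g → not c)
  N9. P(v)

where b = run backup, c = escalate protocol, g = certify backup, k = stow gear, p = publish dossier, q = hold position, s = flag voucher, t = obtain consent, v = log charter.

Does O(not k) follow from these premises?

Premise 2 is O(v → not k), but O(v) is not derivable from the premises (the permission P(v) asserts only not O(not v), not O(v)), so it does not yield O(not k).
No other premise forces O(not k). An ideal world satisfying every premise can still have not k false, so O(not k) is not derivable.

No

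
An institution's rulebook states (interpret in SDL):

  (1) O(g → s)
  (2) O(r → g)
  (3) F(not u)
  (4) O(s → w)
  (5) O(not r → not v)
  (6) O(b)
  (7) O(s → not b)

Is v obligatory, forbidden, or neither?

Premise 6 gives O(b).
The contrapositive of premise 7 (O(s → not b)) is O(b → not s), and O(b) is already established, so O(not s).
The contrapositive of premise 1 (O(g → s)) is O(not s → not g), and O(not s) is already established, so O(not g).
The contrapositive of premise 2 (O(r → g)) is O(not g → not r), and O(not g) is already established, so O(not r).
Premise 5 is O(not r → not v); since O(not r), deontic closure gives O(not v).
Premises 3, 4 do not contribute to this derivation.
Thus O(not v), which is F(v): v is forbidden.

Forbidden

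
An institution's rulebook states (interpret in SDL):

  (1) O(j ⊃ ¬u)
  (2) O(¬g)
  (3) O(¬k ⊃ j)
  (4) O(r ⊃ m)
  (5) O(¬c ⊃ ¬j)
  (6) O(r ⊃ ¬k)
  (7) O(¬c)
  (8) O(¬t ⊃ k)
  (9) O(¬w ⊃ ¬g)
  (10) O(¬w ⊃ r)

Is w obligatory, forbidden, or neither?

Obligatory

From premise 7 we have O(¬c).
Applying K to premise 5 (O(¬c ⊃ ¬j)) and O(¬c) yields O(¬j).
Premise 3, O(¬k ⊃ j), contraposes to O(¬j ⊃ k); with O(¬j) we get O(k).
The contrapositive of premise 6 (O(r ⊃ ¬k)) is O(k ⊃ ¬r), and O(k) is already established, so O(¬r).
The contrapositive of premise 10 (O(¬w ⊃ r)) is O(¬r ⊃ w), and O(¬r) is already established, so O(w).
Premises 1, 2, 4, 8, 9 do not contribute to this derivation.
Hence w is obligatory.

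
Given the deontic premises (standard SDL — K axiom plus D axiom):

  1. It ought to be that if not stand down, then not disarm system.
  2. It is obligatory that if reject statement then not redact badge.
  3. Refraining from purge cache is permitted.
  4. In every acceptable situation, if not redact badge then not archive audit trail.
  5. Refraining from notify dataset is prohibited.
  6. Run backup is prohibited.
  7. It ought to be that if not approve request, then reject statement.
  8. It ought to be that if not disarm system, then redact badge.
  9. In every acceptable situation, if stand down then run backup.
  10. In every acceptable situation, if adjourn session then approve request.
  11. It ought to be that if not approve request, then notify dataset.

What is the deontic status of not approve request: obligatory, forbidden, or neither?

Forbidden

F(run_backup) at premise 6 means O(¬run_backup).
Premise 9, O(stand_down → run_backup), contraposes to O(¬run_backup → ¬stand_down); with O(¬run_backup) we get O(¬stand_down).
With premise 1, O(¬stand_down → ¬disarm_system), the K-axiom yields O(¬disarm_system).
Applying K to premise 8 (O(¬disarm_system → redact_badge)) and O(¬disarm_system) yields O(redact_badge).
Premise 2 is O(reject_statement → ¬redact_badge); contrapositively O(redact_badge → ¬reject_statement). Since O(redact_badge) holds, K gives O(¬reject_statement).
Premise 7, O(¬approve_request → reject_statement), contraposes to O(¬reject_statement → approve_request); with O(¬reject_statement) we get O(approve_request).
Premises 3, 4, 5, 10, 11 do not contribute to this derivation.
Thus O(approve_request), which is F(¬approve_request): ¬approve_request is forbidden.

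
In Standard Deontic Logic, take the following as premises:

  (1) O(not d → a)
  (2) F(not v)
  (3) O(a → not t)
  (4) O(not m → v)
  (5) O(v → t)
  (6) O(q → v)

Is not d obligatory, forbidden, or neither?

Forbidden

Premise 2 is F(not v), i.e. O(v).
With premise 5, O(v → t), the K-axiom yields O(t).
Premise 3 is O(a → not t); contrapositively O(t → not a). Since O(t) holds, K gives O(not a).
Premise 1 is O(not d → a); contrapositively O(not a → d). Since O(not a) holds, K gives O(d).
Premises 4, 6 do not contribute to this derivation.
Thus O(d), which is F(not d): not d is forbidden.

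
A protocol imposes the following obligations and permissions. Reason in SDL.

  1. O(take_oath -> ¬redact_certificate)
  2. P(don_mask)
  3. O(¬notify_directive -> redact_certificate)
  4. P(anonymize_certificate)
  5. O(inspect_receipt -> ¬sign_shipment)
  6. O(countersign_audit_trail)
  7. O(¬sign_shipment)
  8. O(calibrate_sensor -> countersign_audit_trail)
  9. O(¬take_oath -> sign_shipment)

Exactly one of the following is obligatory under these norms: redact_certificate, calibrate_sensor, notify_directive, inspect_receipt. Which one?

Premise 7 gives O(¬sign_shipment).
The contrapositive of premise 9 (O(¬take_oath -> sign_shipment)) is O(¬sign_shipment -> take_oath), and O(¬sign_shipment) is already established, so O(take_oath).
From O(take_oath) and premise 1, O(take_oath -> ¬redact_certificate), we obtain O(¬redact_certificate).
Premise 3 is O(¬notify_directive -> redact_certificate); contrapositively O(¬redact_certificate -> notify_directive). Since O(¬redact_certificate) holds, K gives O(notify_directive).
So O(notify_directive) holds — notify_directive is obligatory. None of the other listed options is made obligatory by any chain of premises.

notify_directive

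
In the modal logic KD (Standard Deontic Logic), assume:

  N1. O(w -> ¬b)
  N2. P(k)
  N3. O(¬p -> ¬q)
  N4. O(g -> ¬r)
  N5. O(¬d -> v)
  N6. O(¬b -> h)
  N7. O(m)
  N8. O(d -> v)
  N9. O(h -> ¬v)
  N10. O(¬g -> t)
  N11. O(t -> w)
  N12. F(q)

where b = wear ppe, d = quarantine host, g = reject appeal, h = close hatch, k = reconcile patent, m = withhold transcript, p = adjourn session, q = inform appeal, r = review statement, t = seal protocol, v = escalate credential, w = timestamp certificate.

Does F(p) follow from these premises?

No

Premise 3 is O(¬p -> ¬q); even if O(¬q) held, inferring O(¬p) would be affirming the consequent — invalid.
No other premise forces O(¬p). An ideal world satisfying every premise can still have p true, so F(p) is not derivable.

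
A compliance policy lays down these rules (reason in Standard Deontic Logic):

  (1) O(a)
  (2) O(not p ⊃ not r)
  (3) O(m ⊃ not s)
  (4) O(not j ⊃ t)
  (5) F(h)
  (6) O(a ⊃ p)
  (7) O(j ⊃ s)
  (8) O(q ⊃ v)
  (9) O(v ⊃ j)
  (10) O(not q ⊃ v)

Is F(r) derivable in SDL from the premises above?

No

Premise 2 is O(not p ⊃ not r), but O(not p) is not derivable from the premises, so it does not yield O(not r).
No other premise forces O(not r). An ideal world satisfying every premise can still have r true, so F(r) is not derivable.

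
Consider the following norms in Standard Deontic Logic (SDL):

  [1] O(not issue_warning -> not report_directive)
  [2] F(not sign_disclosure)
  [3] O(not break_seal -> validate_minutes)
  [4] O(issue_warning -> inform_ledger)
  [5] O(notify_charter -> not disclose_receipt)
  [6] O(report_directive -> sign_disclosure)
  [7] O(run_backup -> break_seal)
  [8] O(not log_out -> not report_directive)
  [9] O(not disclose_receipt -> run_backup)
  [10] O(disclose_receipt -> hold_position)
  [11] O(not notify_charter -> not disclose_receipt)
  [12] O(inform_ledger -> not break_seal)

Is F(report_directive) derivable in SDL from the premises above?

Yes

Premises 5 and 11 cover both cases: O(notify_charter -> not disclose_receipt) and O(not notify_charter -> not disclose_receipt). Since notify_charter ∨ not notify_charter is a tautology, O(not disclose_receipt) follows.
Premise 9 is O(not disclose_receipt -> run_backup); since O(not disclose_receipt), deontic closure gives O(run_backup).
Applying K to premise 7 (O(run_backup -> break_seal)) and O(run_backup) yields O(break_seal).
Premise 12 is O(inform_ledger -> not break_seal); contrapositively O(break_seal -> not inform_ledger). Since O(break_seal) holds, K gives O(not inform_ledger).
The contrapositive of premise 4 (O(issue_warning -> inform_ledger)) is O(not inform_ledger -> not issue_warning), and O(not inform_ledger) is already established, so O(not issue_warning).
With premise 1, O(not issue_warning -> not report_directive), the K-axiom yields O(not report_directive).
Premises 2, 3, 6, 8, 10 do not contribute to this derivation.
So O(not report_directive) holds, i.e. F(report_directive). The claim follows.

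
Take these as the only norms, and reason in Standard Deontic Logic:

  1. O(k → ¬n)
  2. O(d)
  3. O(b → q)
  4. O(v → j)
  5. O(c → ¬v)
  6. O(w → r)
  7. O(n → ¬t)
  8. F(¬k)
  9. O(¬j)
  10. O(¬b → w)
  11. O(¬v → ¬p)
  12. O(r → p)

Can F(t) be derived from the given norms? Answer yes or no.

No

Premise 7 is O(n → ¬t), but O(n) is not derivable from the premises, so it does not yield O(¬t).
No other premise forces O(¬t). An ideal world satisfying every premise can still have t true, so F(t) is not derivable.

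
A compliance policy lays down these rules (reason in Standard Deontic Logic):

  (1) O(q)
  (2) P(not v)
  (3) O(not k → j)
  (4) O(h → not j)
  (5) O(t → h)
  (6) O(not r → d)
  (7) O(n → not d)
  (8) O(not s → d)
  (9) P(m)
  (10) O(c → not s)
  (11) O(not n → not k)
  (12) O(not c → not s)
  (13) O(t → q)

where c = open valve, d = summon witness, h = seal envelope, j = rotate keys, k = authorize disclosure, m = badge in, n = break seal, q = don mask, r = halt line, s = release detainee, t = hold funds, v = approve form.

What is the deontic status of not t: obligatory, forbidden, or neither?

Obligatory

Premises 10 and 12 cover both cases: O(c → not s) and O(not c → not s). Since c ∨ not c is a tautology, O(not s) follows.
Applying K to premise 8 (O(not s → d)) and O(not s) yields O(d).
Premise 7 is O(n → not d); contrapositively O(d → not n). Since O(d) holds, K gives O(not n).
From O(not n) and premise 11, O(not n → not k), we obtain O(not k).
With premise 3, O(not k → j), the K-axiom yields O(j).
The contrapositive of premise 4 (O(h → not j)) is O(j → not h), and O(j) is already established, so O(not h).
The contrapositive of premise 5 (O(t → h)) is O(not h → not t), and O(not h) is already established, so O(not t).
Premises 1, 2, 6, 9, 13 do not contribute to this derivation.
Hence not t is obligatory.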